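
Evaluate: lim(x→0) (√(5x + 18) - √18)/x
This is a standard limit.

Factor or rationalize the expression:
  lim(x→0) (√(5x + 18) - √18)/x = 5·sqrt(2)/12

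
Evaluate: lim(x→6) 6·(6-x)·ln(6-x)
This is a 0·∞ indeterminate form.

Rewrite 0·∞ as a quotient (0/0 or ∞/∞ form), then apply L'Hôpital's rule:
  lim(x→6) 6·(6-x)·ln(6-x) = 0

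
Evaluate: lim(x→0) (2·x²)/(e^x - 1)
This is a 0/0 indeterminate form.

Apply L'Hôpital's rule: differentiate numerator and denominator separately.
  f(x) = 2·x^2   ⇒   f'(x) = 4·x
  g(x) = e^(x) - 1   ⇒   g'(x) = e^(x)
  lim(x→0) f'(x)/g'(x) = lim(x→0) (4·x)/(e^(x))
  = 0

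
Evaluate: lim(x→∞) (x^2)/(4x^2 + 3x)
This is an ∞/∞ indeterminate form.

Apply L'Hôpital's rule: differentiate numerator and denominator separately.
  f(x) = x^2   ⇒   f'(x) = 2·x
  g(x) = 4·x^2 + 3·x   ⇒   g'(x) = 8·x + 3
  lim(x→∞) f'(x)/g'(x) = lim(x→∞) (2·x)/(8·x + 3)
  = 1/4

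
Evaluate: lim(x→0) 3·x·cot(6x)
This is a 0·∞ indeterminate form.

Rewrite 0·∞ as a quotient (0/0 or ∞/∞ form), then apply L'Hôpital's rule:
  lim(x→0) 3·x·cot(6x) = 1/2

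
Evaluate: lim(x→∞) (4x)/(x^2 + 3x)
This is an ∞/∞ indeterminate form.

Apply L'Hôpital's rule: differentiate numerator and denominator separately.
  f(x) = 4·x   ⇒   f'(x) = 4
  g(x) = x^2 + 3·x   ⇒   g'(x) = 2·x + 3
  lim(x→∞) f'(x)/g'(x) = lim(x→∞) (4)/(2·x + 3)
  = 0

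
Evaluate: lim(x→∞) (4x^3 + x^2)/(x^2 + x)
This is an ∞/∞ indeterminate form.

Apply L'Hôpital's rule: differentiate numerator and denominator separately.
  f(x) = 4·x^3 + x^2   ⇒   f'(x) = 12·x^2 + 2·x
  g(x) = x^2 + x   ⇒   g'(x) = 2·x + 1
  lim(x→∞) f'(x)/g'(x) = lim(x→∞) (12·x^2 + 2·x)/(2·x + 1)
  = ∞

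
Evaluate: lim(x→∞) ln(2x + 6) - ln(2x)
This is an ∞-∞ indeterminate form.

Combine fractions or rationalize to convert ∞-∞ to 0/0 form:
  lim(x→∞) ln(2x + 6) - ln(2x) = 0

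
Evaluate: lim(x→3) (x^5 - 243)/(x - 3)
This is a standard limit.

Factor or rationalize the expression:
  lim(x→3) (x^5 - 243)/(x - 3) = 405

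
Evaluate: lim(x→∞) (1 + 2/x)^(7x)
This is an exponential indeterminate form.

For exponential indeterminate forms, take the natural log:
  Let L = lim(x→∞) (1 + 2/x)^(7x)
  Then ln(L) = lim(x→∞) [exponent × ln(base)]
  Evaluate using L'Hôpital or standard limits, then exponentiate.
  L = e^(14)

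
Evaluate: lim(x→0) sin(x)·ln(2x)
This is a 0·∞ indeterminate form.

Rewrite 0·∞ as a quotient (0/0 or ∞/∞ form), then apply L'Hôpital's rule:
  lim(x→0) sin(x)·ln(2x) = 0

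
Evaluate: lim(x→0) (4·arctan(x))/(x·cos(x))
This is a 0/0 indeterminate form.

Apply L'Hôpital's rule: differentiate numerator and denominator separately.
  f(x) = 4·atan(x)   ⇒   f'(x) = 4/(x^2 + 1)
  g(x) = x·cos(x)   ⇒   g'(x) = -x·sin(x) + cos(x)
  lim(x→0) f'(x)/g'(x) = lim(x→0) (4/(x^2 + 1))/(-x·sin(x) + cos(x))
  = 4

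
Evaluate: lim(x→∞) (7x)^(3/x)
This is an exponential indeterminate form.

For exponential indeterminate forms, take the natural log:
  Let L = lim(x→∞) (7x)^(3/x)
  Then ln(L) = lim(x→∞) [exponent × ln(base)]
  Evaluate using L'Hôpital or standard limits, then exponentiate.
  L = 1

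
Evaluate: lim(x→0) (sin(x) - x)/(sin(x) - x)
This is a 0/0 indeterminate form.

Apply L'Hôpital's rule: differentiate numerator and denominator separately.
  f(x) = -x + sin(x)   ⇒   f'(x) = cos(x) - 1
  g(x) = -x + sin(x)   ⇒   g'(x) = cos(x) - 1
  lim(x→0) f'(x)/g'(x) = lim(x→0) (cos(x) - 1)/(cos(x) - 1)
  = 1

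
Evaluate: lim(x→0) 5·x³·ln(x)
This is a 0·∞ indeterminate form.

Rewrite 0·∞ as a quotient (0/0 or ∞/∞ form), then apply L'Hôpital's rule:
  lim(x→0) 5·x³·ln(x) = 0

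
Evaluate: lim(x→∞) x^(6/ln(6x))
This is an exponential indeterminate form.

For exponential indeterminate forms, take the natural log:
  Let L = lim(x→∞) x^(6/ln(6x))
  Then ln(L) = lim(x→∞) [exponent × ln(base)]
  Evaluate using L'Hôpital or standard limits, then exponentiate.
  L = e^(6)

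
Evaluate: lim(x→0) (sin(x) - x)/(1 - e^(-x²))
This is a 0/0 indeterminate form.

Apply L'Hôpital's rule: differentiate numerator and denominator separately.
  f(x) = -x + sin(x)   ⇒   f'(x) = cos(x) - 1
  g(x) = 1 - e^(-x^2)   ⇒   g'(x) = 2·x·e^(-x^2)
  lim(x→0) f'(x)/g'(x) = lim(x→0) (cos(x) - 1)/(2·x·e^(-x^2))
  = 0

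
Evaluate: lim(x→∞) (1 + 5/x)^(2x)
This is an exponential indeterminate form.

For exponential indeterminate forms, take the natural log:
  Let L = lim(x→∞) (1 + 5/x)^(2x)
  Then ln(L) = lim(x→∞) [exponent × ln(base)]
  Evaluate using L'Hôpital or standard limits, then exponentiate.
  L = e^(10)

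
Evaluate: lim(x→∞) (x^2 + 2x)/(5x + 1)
This is an ∞/∞ indeterminate form.

Apply L'Hôpital's rule: differentiate numerator and denominator separately.
  f(x) = x^2 + 2·x   ⇒   f'(x) = 2·x + 2
  g(x) = 5·x + 1   ⇒   g'(x) = 5
  lim(x→∞) f'(x)/g'(x) = lim(x→∞) (2·x + 2)/(5)
  = ∞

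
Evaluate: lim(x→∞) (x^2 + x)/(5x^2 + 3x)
This is an ∞/∞ indeterminate form.

Apply L'Hôpital's rule: differentiate numerator and denominator separately.
  f(x) = x^2 + x   ⇒   f'(x) = 2·x + 1
  g(x) = 5·x^2 + 3·x   ⇒   g'(x) = 10·x + 3
  lim(x→∞) f'(x)/g'(x) = lim(x→∞) (2·x + 1)/(10·x + 3)
  = 1/5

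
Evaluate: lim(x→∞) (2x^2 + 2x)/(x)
This is an ∞/∞ indeterminate form.

Apply L'Hôpital's rule: differentiate numerator and denominator separately.
  f(x) = 2·x^2 + 2·x   ⇒   f'(x) = 4·x + 2
  g(x) = x   ⇒   g'(x) = 1
  lim(x→∞) f'(x)/g'(x) = lim(x→∞) (4·x + 2)/(1)
  = ∞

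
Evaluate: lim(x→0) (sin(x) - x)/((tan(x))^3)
This is a 0/0 indeterminate form.

Apply L'Hôpital's rule: differentiate numerator and denominator separately.
  f(x) = -x + sin(x)   ⇒   f'(x) = cos(x) - 1
  g(x) = tan(x)^3   ⇒   g'(x) = (3·tan(x)^2 + 3)·tan(x)^2
  lim(x→0) f'(x)/g'(x) = lim(x→0) (cos(x) - 1)/((3·tan(x)^2 + 3)·tan(x)^2)
  = -1/6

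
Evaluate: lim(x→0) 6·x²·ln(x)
This is a 0·∞ indeterminate form.

Rewrite 0·∞ as a quotient (0/0 or ∞/∞ form), then apply L'Hôpital's rule:
  lim(x→0) 6·x²·ln(x) = 0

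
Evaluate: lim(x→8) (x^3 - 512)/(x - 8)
This is a standard limit.

Factor or rationalize the expression:
  lim(x→8) (x^3 - 512)/(x - 8) = 192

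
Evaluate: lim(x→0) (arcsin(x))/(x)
This is a 0/0 indeterminate form.

Apply L'Hôpital's rule: differentiate numerator and denominator separately.
  f(x) = asin(x)   ⇒   f'(x) = 1/sqrt(1 - x^2)
  g(x) = x   ⇒   g'(x) = 1
  lim(x→0) f'(x)/g'(x) = lim(x→0) (1/sqrt(1 - x^2))/(1)
  = 1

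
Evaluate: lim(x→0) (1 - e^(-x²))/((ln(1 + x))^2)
This is a 0/0 indeterminate form.

Apply L'Hôpital's rule: differentiate numerator and denominator separately.
  f(x) = 1 - e^(-x^2)   ⇒   f'(x) = 2·x·e^(-x^2)
  g(x) = ln(x + 1)^2   ⇒   g'(x) = 2·ln(x + 1)/(x + 1)
  lim(x→0) f'(x)/g'(x) = lim(x→0) (2·x·e^(-x^2))/(2·ln(x + 1)/(x + 1))
  = 1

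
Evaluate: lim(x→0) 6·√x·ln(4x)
This is a 0·∞ indeterminate form.

Rewrite 0·∞ as a quotient (0/0 or ∞/∞ form), then apply L'Hôpital's rule:
  lim(x→0) 6·√x·ln(4x) = 0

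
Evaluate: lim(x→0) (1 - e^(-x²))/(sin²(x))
This is a 0/0 indeterminate form.

Apply L'Hôpital's rule: differentiate numerator and denominator separately.
  f(x) = 1 - e^(-x^2)   ⇒   f'(x) = 2·x·e^(-x^2)
  g(x) = sin(x)^2   ⇒   g'(x) = 2·sin(x)·cos(x)
  lim(x→0) f'(x)/g'(x) = lim(x→0) (2·x·e^(-x^2))/(2·sin(x)·cos(x))
  = 1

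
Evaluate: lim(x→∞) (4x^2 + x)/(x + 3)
This is an ∞/∞ indeterminate form.

Apply L'Hôpital's rule: differentiate numerator and denominator separately.
  f(x) = 4·x^2 + x   ⇒   f'(x) = 8·x + 1
  g(x) = x + 3   ⇒   g'(x) = 1
  lim(x→∞) f'(x)/g'(x) = lim(x→∞) (8·x + 1)/(1)
  = ∞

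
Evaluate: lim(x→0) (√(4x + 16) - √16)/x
This is a standard limit.

Factor or rationalize the expression:
  lim(x→0) (√(4x + 16) - √16)/x = 1/2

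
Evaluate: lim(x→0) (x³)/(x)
This is a 0/0 indeterminate form.

Apply L'Hôpital's rule: differentiate numerator and denominator separately.
  f(x) = x^3   ⇒   f'(x) = 3·x^2
  g(x) = x   ⇒   g'(x) = 1
  lim(x→0) f'(x)/g'(x) = lim(x→0) (3·x^2)/(1)
  = 0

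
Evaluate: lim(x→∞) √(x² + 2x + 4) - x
This is an ∞-∞ indeterminate form.

Combine fractions or rationalize to convert ∞-∞ to 0/0 form:
  lim(x→∞) √(x² + 2x + 4) - x = 1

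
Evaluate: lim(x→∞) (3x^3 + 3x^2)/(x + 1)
This is an ∞/∞ indeterminate form.

Apply L'Hôpital's rule: differentiate numerator and denominator separately.
  f(x) = 3·x^3 + 3·x^2   ⇒   f'(x) = 9·x^2 + 6·x
  g(x) = x + 1   ⇒   g'(x) = 1
  lim(x→∞) f'(x)/g'(x) = lim(x→∞) (9·x^2 + 6·x)/(1)
  = ∞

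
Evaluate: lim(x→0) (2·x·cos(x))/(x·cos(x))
This is a 0/0 indeterminate form.

Apply L'Hôpital's rule: differentiate numerator and denominator separately.
  f(x) = 2·x·cos(x)   ⇒   f'(x) = -2·x·sin(x) + 2·cos(x)
  g(x) = x·cos(x)   ⇒   g'(x) = -x·sin(x) + cos(x)
  lim(x→0) f'(x)/g'(x) = lim(x→0) (-2·x·sin(x) + 2·cos(x))/(-x·sin(x) + cos(x))
  = 2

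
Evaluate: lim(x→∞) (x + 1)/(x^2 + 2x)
This is an ∞/∞ indeterminate form.

Apply L'Hôpital's rule: differentiate numerator and denominator separately.
  f(x) = x + 1   ⇒   f'(x) = 1
  g(x) = x^2 + 2·x   ⇒   g'(x) = 2·x + 2
  lim(x→∞) f'(x)/g'(x) = lim(x→∞) (1)/(2·x + 2)
  = 0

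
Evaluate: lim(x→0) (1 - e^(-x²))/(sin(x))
This is a 0/0 indeterminate form.

Apply L'Hôpital's rule: differentiate numerator and denominator separately.
  f(x) = 1 - e^(-x^2)   ⇒   f'(x) = 2·x·e^(-x^2)
  g(x) = sin(x)   ⇒   g'(x) = cos(x)
  lim(x→0) f'(x)/g'(x) = lim(x→0) (2·x·e^(-x^2))/(cos(x))
  = 0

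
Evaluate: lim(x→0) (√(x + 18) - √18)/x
This is a standard limit.

Factor or rationalize the expression:
  lim(x→0) (√(x + 18) - √18)/x = sqrt(2)/12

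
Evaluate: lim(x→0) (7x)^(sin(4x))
This is an exponential indeterminate form.

For exponential indeterminate forms, take the natural log:
  Let L = lim(x→0) (7x)^(sin(4x))
  Then ln(L) = lim(x→0) [exponent × ln(base)]
  Evaluate using L'Hôpital or standard limits, then exponentiate.
  L = 1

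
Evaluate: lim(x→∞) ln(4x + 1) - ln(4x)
This is an ∞-∞ indeterminate form.

Combine fractions or rationalize to convert ∞-∞ to 0/0 form:
  lim(x→∞) ln(4x + 1) - ln(4x) = 0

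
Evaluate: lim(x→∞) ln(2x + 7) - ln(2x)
This is an ∞-∞ indeterminate form.

Combine fractions or rationalize to convert ∞-∞ to 0/0 form:
  lim(x→∞) ln(2x + 7) - ln(2x) = 0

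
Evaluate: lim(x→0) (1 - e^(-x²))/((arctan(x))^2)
This is a 0/0 indeterminate form.

Apply L'Hôpital's rule: differentiate numerator and denominator separately.
  f(x) = 1 - e^(-x^2)   ⇒   f'(x) = 2·x·e^(-x^2)
  g(x) = atan(x)^2   ⇒   g'(x) = 2·atan(x)/(x^2 + 1)
  lim(x→0) f'(x)/g'(x) = lim(x→0) (2·x·e^(-x^2))/(2·atan(x)/(x^2 + 1))
  = 1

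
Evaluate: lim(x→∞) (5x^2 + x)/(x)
This is an ∞/∞ indeterminate form.

Apply L'Hôpital's rule: differentiate numerator and denominator separately.
  f(x) = 5·x^2 + x   ⇒   f'(x) = 10·x + 1
  g(x) = x   ⇒   g'(x) = 1
  lim(x→∞) f'(x)/g'(x) = lim(x→∞) (10·x + 1)/(1)
  = ∞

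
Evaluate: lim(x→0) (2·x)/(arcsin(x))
This is a 0/0 indeterminate form.

Apply L'Hôpital's rule: differentiate numerator and denominator separately.
  f(x) = 2·x   ⇒   f'(x) = 2
  g(x) = asin(x)   ⇒   g'(x) = 1/sqrt(1 - x^2)
  lim(x→0) f'(x)/g'(x) = lim(x→0) (2)/(1/sqrt(1 - x^2))
  = 2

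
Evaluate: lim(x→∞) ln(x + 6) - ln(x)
This is an ∞-∞ indeterminate form.

Combine fractions or rationalize to convert ∞-∞ to 0/0 form:
  lim(x→∞) ln(x + 6) - ln(x) = 0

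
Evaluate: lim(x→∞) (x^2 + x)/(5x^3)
This is an ∞/∞ indeterminate form.

Apply L'Hôpital's rule: differentiate numerator and denominator separately.
  f(x) = x^2 + x   ⇒   f'(x) = 2·x + 1
  g(x) = 5·x^3   ⇒   g'(x) = 15·x^2
  lim(x→∞) f'(x)/g'(x) = lim(x→∞) (2·x + 1)/(15·x^2)
  = 0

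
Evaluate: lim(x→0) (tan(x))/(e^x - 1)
This is a 0/0 indeterminate form.

Apply L'Hôpital's rule: differentiate numerator and denominator separately.
  f(x) = tan(x)   ⇒   f'(x) = tan(x)^2 + 1
  g(x) = e^(x) - 1   ⇒   g'(x) = e^(x)
  lim(x→0) f'(x)/g'(x) = lim(x→0) (tan(x)^2 + 1)/(e^(x))
  = 1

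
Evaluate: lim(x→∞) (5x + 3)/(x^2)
This is an ∞/∞ indeterminate form.

Apply L'Hôpital's rule: differentiate numerator and denominator separately.
  f(x) = 5·x + 3   ⇒   f'(x) = 5
  g(x) = x^2   ⇒   g'(x) = 2·x
  lim(x→∞) f'(x)/g'(x) = lim(x→∞) (5)/(2·x)
  = 0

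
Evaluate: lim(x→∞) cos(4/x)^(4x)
This is an exponential indeterminate form.

For exponential indeterminate forms, take the natural log:
  Let L = lim(x→∞) cos(4/x)^(4x)
  Then ln(L) = lim(x→∞) [exponent × ln(base)]
  Evaluate using L'Hôpital or standard limits, then exponentiate.
  L = 1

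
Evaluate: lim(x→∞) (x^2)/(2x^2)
This is an ∞/∞ indeterminate form.

Apply L'Hôpital's rule: differentiate numerator and denominator separately.
  f(x) = x^2   ⇒   f'(x) = 2·x
  g(x) = 2·x^2   ⇒   g'(x) = 4·x
  lim(x→∞) f'(x)/g'(x) = lim(x→∞) (2·x)/(4·x)
  = 1/2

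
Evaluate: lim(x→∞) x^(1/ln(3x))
This is an exponential indeterminate form.

For exponential indeterminate forms, take the natural log:
  Let L = lim(x→∞) x^(1/ln(3x))
  Then ln(L) = lim(x→∞) [exponent × ln(base)]
  Evaluate using L'Hôpital or standard limits, then exponentiate.
  L = e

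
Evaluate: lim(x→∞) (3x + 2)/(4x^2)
This is an ∞/∞ indeterminate form.

Apply L'Hôpital's rule: differentiate numerator and denominator separately.
  f(x) = 3·x + 2   ⇒   f'(x) = 3
  g(x) = 4·x^2   ⇒   g'(x) = 8·x
  lim(x→∞) f'(x)/g'(x) = lim(x→∞) (3)/(8·x)
  = 0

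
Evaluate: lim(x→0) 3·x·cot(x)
This is a 0·∞ indeterminate form.

Rewrite 0·∞ as a quotient (0/0 or ∞/∞ form), then apply L'Hôpital's rule:
  lim(x→0) 3·x·cot(x) = 3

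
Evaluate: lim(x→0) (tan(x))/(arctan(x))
This is a 0/0 indeterminate form.

Apply L'Hôpital's rule: differentiate numerator and denominator separately.
  f(x) = tan(x)   ⇒   f'(x) = tan(x)^2 + 1
  g(x) = atan(x)   ⇒   g'(x) = 1/(x^2 + 1)
  lim(x→0) f'(x)/g'(x) = lim(x→0) (tan(x)^2 + 1)/(1/(x^2 + 1))
  = 1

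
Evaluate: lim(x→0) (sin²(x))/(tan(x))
This is a 0/0 indeterminate form.

Apply L'Hôpital's rule: differentiate numerator and denominator separately.
  f(x) = sin(x)^2   ⇒   f'(x) = 2·sin(x)·cos(x)
  g(x) = tan(x)   ⇒   g'(x) = tan(x)^2 + 1
  lim(x→0) f'(x)/g'(x) = lim(x→0) (2·sin(x)·cos(x))/(tan(x)^2 + 1)
  = 0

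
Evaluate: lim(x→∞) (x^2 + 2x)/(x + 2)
This is an ∞/∞ indeterminate form.

Apply L'Hôpital's rule: differentiate numerator and denominator separately.
  f(x) = x^2 + 2·x   ⇒   f'(x) = 2·x + 2
  g(x) = x + 2   ⇒   g'(x) = 1
  lim(x→∞) f'(x)/g'(x) = lim(x→∞) (2·x + 2)/(1)
  = ∞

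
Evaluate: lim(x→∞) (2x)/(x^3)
This is an ∞/∞ indeterminate form.

Apply L'Hôpital's rule: differentiate numerator and denominator separately.
  f(x) = 2·x   ⇒   f'(x) = 2
  g(x) = x^3   ⇒   g'(x) = 3·x^2
  lim(x→∞) f'(x)/g'(x) = lim(x→∞) (2)/(3·x^2)
  = 0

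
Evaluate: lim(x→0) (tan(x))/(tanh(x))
This is a 0/0 indeterminate form.

Apply L'Hôpital's rule: differentiate numerator and denominator separately.
  f(x) = tan(x)   ⇒   f'(x) = tan(x)^2 + 1
  g(x) = tanh(x)   ⇒   g'(x) = 1 - tanh(x)^2
  lim(x→0) f'(x)/g'(x) = lim(x→0) (tan(x)^2 + 1)/(1 - tanh(x)^2)
  = 1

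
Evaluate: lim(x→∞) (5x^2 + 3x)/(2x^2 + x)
This is an ∞/∞ indeterminate form.

Apply L'Hôpital's rule: differentiate numerator and denominator separately.
  f(x) = 5·x^2 + 3·x   ⇒   f'(x) = 10·x + 3
  g(x) = 2·x^2 + x   ⇒   g'(x) = 4·x + 1
  lim(x→∞) f'(x)/g'(x) = lim(x→∞) (10·x + 3)/(4·x + 1)
  = 5/2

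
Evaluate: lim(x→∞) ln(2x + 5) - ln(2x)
This is an ∞-∞ indeterminate form.

Combine fractions or rationalize to convert ∞-∞ to 0/0 form:
  lim(x→∞) ln(2x + 5) - ln(2x) = 0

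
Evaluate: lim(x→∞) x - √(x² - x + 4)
This is an ∞-∞ indeterminate form.

Combine fractions or rationalize to convert ∞-∞ to 0/0 form:
  lim(x→∞) x - √(x² - x + 4) = 1/2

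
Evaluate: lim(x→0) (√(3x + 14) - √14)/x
This is a standard limit.

Factor or rationalize the expression:
  lim(x→0) (√(3x + 14) - √14)/x = 3·sqrt(14)/28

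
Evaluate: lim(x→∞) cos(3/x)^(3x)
This is an exponential indeterminate form.

For exponential indeterminate forms, take the natural log:
  Let L = lim(x→∞) cos(3/x)^(3x)
  Then ln(L) = lim(x→∞) [exponent × ln(base)]
  Evaluate using L'Hôpital or standard limits, then exponentiate.
  L = 1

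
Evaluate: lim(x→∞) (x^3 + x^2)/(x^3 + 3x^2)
This is an ∞/∞ indeterminate form.

Apply L'Hôpital's rule: differentiate numerator and denominator separately.
  f(x) = x^3 + x^2   ⇒   f'(x) = 3·x^2 + 2·x
  g(x) = x^3 + 3·x^2   ⇒   g'(x) = 3·x^2 + 6·x
  lim(x→∞) f'(x)/g'(x) = lim(x→∞) (3·x^2 + 2·x)/(3·x^2 + 6·x)
  = 1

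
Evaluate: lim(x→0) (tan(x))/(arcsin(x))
This is a 0/0 indeterminate form.

Apply L'Hôpital's rule: differentiate numerator and denominator separately.
  f(x) = tan(x)   ⇒   f'(x) = tan(x)^2 + 1
  g(x) = asin(x)   ⇒   g'(x) = 1/sqrt(1 - x^2)
  lim(x→0) f'(x)/g'(x) = lim(x→0) (tan(x)^2 + 1)/(1/sqrt(1 - x^2))
  = 1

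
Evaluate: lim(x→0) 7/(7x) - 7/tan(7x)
This is an ∞-∞ indeterminate form.

Combine fractions or rationalize to convert ∞-∞ to 0/0 form:
  lim(x→0) 7/(7x) - 7/tan(7x) = 0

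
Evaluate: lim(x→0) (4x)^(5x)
This is an exponential indeterminate form.

For exponential indeterminate forms, take the natural log:
  Let L = lim(x→0) (4x)^(5x)
  Then ln(L) = lim(x→0) [exponent × ln(base)]
  Evaluate using L'Hôpital or standard limits, then exponentiate.
  L = 1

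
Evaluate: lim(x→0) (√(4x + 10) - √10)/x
This is a standard limit.

Factor or rationalize the expression:
  lim(x→0) (√(4x + 10) - √10)/x = sqrt(10)/5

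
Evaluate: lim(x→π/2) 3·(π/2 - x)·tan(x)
This is a 0·∞ indeterminate form.

Rewrite 0·∞ as a quotient (0/0 or ∞/∞ form), then apply L'Hôpital's rule:
  lim(x→π/2) 3·(π/2 - x)·tan(x) = 3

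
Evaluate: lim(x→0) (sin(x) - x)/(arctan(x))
This is a 0/0 indeterminate form.

Apply L'Hôpital's rule: differentiate numerator and denominator separately.
  f(x) = -x + sin(x)   ⇒   f'(x) = cos(x) - 1
  g(x) = atan(x)   ⇒   g'(x) = 1/(x^2 + 1)
  lim(x→0) f'(x)/g'(x) = lim(x→0) (cos(x) - 1)/(1/(x^2 + 1))
  = 0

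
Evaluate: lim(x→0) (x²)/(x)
This is a 0/0 indeterminate form.

Apply L'Hôpital's rule: differentiate numerator and denominator separately.
  f(x) = x^2   ⇒   f'(x) = 2·x
  g(x) = x   ⇒   g'(x) = 1
  lim(x→0) f'(x)/g'(x) = lim(x→0) (2·x)/(1)
  = 0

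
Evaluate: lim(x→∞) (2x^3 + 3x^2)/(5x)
This is an ∞/∞ indeterminate form.

Apply L'Hôpital's rule: differentiate numerator and denominator separately.
  f(x) = 2·x^3 + 3·x^2   ⇒   f'(x) = 6·x^2 + 6·x
  g(x) = 5·x   ⇒   g'(x) = 5
  lim(x→∞) f'(x)/g'(x) = lim(x→∞) (6·x^2 + 6·x)/(5)
  = ∞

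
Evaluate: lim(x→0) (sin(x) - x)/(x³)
This is a 0/0 indeterminate form.

Apply L'Hôpital's rule: differentiate numerator and denominator separately.
  f(x) = -x + sin(x)   ⇒   f'(x) = cos(x) - 1
  g(x) = x^3   ⇒   g'(x) = 3·x^2
  lim(x→0) f'(x)/g'(x) = lim(x→0) (cos(x) - 1)/(3·x^2)
  = -1/6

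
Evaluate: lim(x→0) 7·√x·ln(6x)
This is a 0·∞ indeterminate form.

Rewrite 0·∞ as a quotient (0/0 or ∞/∞ form), then apply L'Hôpital's rule:
  lim(x→0) 7·√x·ln(6x) = 0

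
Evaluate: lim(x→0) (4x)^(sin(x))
This is an exponential indeterminate form.

For exponential indeterminate forms, take the natural log:
  Let L = lim(x→0) (4x)^(sin(x))
  Then ln(L) = lim(x→0) [exponent × ln(base)]
  Evaluate using L'Hôpital or standard limits, then exponentiate.
  L = 1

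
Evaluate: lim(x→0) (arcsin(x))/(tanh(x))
This is a 0/0 indeterminate form.

Apply L'Hôpital's rule: differentiate numerator and denominator separately.
  f(x) = asin(x)   ⇒   f'(x) = 1/sqrt(1 - x^2)
  g(x) = tanh(x)   ⇒   g'(x) = 1 - tanh(x)^2
  lim(x→0) f'(x)/g'(x) = lim(x→0) (1/sqrt(1 - x^2))/(1 - tanh(x)^2)
  = 1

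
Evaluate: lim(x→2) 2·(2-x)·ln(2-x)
This is a 0·∞ indeterminate form.

Rewrite 0·∞ as a quotient (0/0 or ∞/∞ form), then apply L'Hôpital's rule:
  lim(x→2) 2·(2-x)·ln(2-x) = 0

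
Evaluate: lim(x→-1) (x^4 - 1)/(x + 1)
This is a standard limit.

Factor or rationalize the expression:
  lim(x→-1) (x^4 - 1)/(x + 1) = -4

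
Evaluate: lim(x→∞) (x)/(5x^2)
This is an ∞/∞ indeterminate form.

Apply L'Hôpital's rule: differentiate numerator and denominator separately.
  f(x) = x   ⇒   f'(x) = 1
  g(x) = 5·x^2   ⇒   g'(x) = 10·x
  lim(x→∞) f'(x)/g'(x) = lim(x→∞) (1)/(10·x)
  = 0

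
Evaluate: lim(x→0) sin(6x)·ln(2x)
This is a 0·∞ indeterminate form.

Rewrite 0·∞ as a quotient (0/0 or ∞/∞ form), then apply L'Hôpital's rule:
  lim(x→0) sin(6x)·ln(2x) = 0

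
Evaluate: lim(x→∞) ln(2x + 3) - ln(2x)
This is an ∞-∞ indeterminate form.

Combine fractions or rationalize to convert ∞-∞ to 0/0 form:
  lim(x→∞) ln(2x + 3) - ln(2x) = 0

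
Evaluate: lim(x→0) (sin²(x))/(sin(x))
This is a 0/0 indeterminate form.

Apply L'Hôpital's rule: differentiate numerator and denominator separately.
  f(x) = sin(x)^2   ⇒   f'(x) = 2·sin(x)·cos(x)
  g(x) = sin(x)   ⇒   g'(x) = cos(x)
  lim(x→0) f'(x)/g'(x) = lim(x→0) (2·sin(x)·cos(x))/(cos(x))
  = 0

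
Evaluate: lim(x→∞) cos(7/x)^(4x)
This is an exponential indeterminate form.

For exponential indeterminate forms, take the natural log:
  Let L = lim(x→∞) cos(7/x)^(4x)
  Then ln(L) = lim(x→∞) [exponent × ln(base)]
  Evaluate using L'Hôpital or standard limits, then exponentiate.
  L = 1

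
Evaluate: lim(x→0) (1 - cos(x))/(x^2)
This is a 0/0 indeterminate form.

Apply L'Hôpital's rule: differentiate numerator and denominator separately.
  f(x) = 1 - cos(x)   ⇒   f'(x) = sin(x)
  g(x) = x^2   ⇒   g'(x) = 2·x
  lim(x→0) f'(x)/g'(x) = lim(x→0) (sin(x))/(2·x)
  = 1/2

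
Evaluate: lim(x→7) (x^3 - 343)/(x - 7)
This is a standard limit.

Factor or rationalize the expression:
  lim(x→7) (x^3 - 343)/(x - 7) = 147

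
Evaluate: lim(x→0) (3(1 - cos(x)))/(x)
This is a 0/0 indeterminate form.

Apply L'Hôpital's rule: differentiate numerator and denominator separately.
  f(x) = 3 - 3·cos(x)   ⇒   f'(x) = 3·sin(x)
  g(x) = x   ⇒   g'(x) = 1
  lim(x→0) f'(x)/g'(x) = lim(x→0) (3·sin(x))/(1)
  = 0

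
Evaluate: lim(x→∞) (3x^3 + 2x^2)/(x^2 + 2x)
This is an ∞/∞ indeterminate form.

Apply L'Hôpital's rule: differentiate numerator and denominator separately.
  f(x) = 3·x^3 + 2·x^2   ⇒   f'(x) = 9·x^2 + 4·x
  g(x) = x^2 + 2·x   ⇒   g'(x) = 2·x + 2
  lim(x→∞) f'(x)/g'(x) = lim(x→∞) (9·x^2 + 4·x)/(2·x + 2)
  = ∞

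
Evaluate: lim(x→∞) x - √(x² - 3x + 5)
This is an ∞-∞ indeterminate form.

Combine fractions or rationalize to convert ∞-∞ to 0/0 form:
  lim(x→∞) x - √(x² - 3x + 5) = 3/2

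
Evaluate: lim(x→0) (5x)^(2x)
This is an exponential indeterminate form.

For exponential indeterminate forms, take the natural log:
  Let L = lim(x→0) (5x)^(2x)
  Then ln(L) = lim(x→0) [exponent × ln(base)]
  Evaluate using L'Hôpital or standard limits, then exponentiate.
  L = 1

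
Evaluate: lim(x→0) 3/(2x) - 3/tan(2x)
This is an ∞-∞ indeterminate form.

Combine fractions or rationalize to convert ∞-∞ to 0/0 form:
  lim(x→0) 3/(2x) - 3/tan(2x) = 0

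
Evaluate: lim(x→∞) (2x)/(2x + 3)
This is an ∞/∞ indeterminate form.

Apply L'Hôpital's rule: differentiate numerator and denominator separately.
  f(x) = 2·x   ⇒   f'(x) = 2
  g(x) = 2·x + 3   ⇒   g'(x) = 2
  lim(x→∞) f'(x)/g'(x) = lim(x→∞) (2)/(2)
  = 1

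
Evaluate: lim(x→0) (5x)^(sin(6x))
This is an exponential indeterminate form.

For exponential indeterminate forms, take the natural log:
  Let L = lim(x→0) (5x)^(sin(6x))
  Then ln(L) = lim(x→0) [exponent × ln(base)]
  Evaluate using L'Hôpital or standard limits, then exponentiate.
  L = 1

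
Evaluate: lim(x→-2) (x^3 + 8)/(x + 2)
This is a standard limit.

Factor or rationalize the expression:
  lim(x→-2) (x^3 + 8)/(x + 2) = 12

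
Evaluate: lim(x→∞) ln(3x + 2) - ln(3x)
This is an ∞-∞ indeterminate form.

Combine fractions or rationalize to convert ∞-∞ to 0/0 form:
  lim(x→∞) ln(3x + 2) - ln(3x) = 0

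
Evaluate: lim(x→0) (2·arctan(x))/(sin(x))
This is a 0/0 indeterminate form.

Apply L'Hôpital's rule: differentiate numerator and denominator separately.
  f(x) = 2·atan(x)   ⇒   f'(x) = 2/(x^2 + 1)
  g(x) = sin(x)   ⇒   g'(x) = cos(x)
  lim(x→0) f'(x)/g'(x) = lim(x→0) (2/(x^2 + 1))/(cos(x))
  = 2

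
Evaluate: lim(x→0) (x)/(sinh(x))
This is a 0/0 indeterminate form.

Apply L'Hôpital's rule: differentiate numerator and denominator separately.
  f(x) = x   ⇒   f'(x) = 1
  g(x) = sinh(x)   ⇒   g'(x) = cosh(x)
  lim(x→0) f'(x)/g'(x) = lim(x→0) (1)/(cosh(x))
  = 1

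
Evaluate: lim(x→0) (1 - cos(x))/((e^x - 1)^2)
This is a 0/0 indeterminate form.

Apply L'Hôpital's rule: differentiate numerator and denominator separately.
  f(x) = 1 - cos(x)   ⇒   f'(x) = sin(x)
  g(x) = (e^(x) - 1)^2   ⇒   g'(x) = 2·(e^(x) - 1)·e^(x)
  lim(x→0) f'(x)/g'(x) = lim(x→0) (sin(x))/(2·(e^(x) - 1)·e^(x))
  = 1/2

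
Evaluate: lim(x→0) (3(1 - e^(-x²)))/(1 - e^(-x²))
This is a 0/0 indeterminate form.

Apply L'Hôpital's rule: differentiate numerator and denominator separately.
  f(x) = 3 - 3·e^(-x^2)   ⇒   f'(x) = 6·x·e^(-x^2)
  g(x) = 1 - e^(-x^2)   ⇒   g'(x) = 2·x·e^(-x^2)
  lim(x→0) f'(x)/g'(x) = lim(x→0) (6·x·e^(-x^2))/(2·x·e^(-x^2))
  = 3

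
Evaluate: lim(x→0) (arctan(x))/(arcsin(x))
This is a 0/0 indeterminate form.

Apply L'Hôpital's rule: differentiate numerator and denominator separately.
  f(x) = atan(x)   ⇒   f'(x) = 1/(x^2 + 1)
  g(x) = asin(x)   ⇒   g'(x) = 1/sqrt(1 - x^2)
  lim(x→0) f'(x)/g'(x) = lim(x→0) (1/(x^2 + 1))/(1/sqrt(1 - x^2))
  = 1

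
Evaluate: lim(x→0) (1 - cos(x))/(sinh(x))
This is a 0/0 indeterminate form.

Apply L'Hôpital's rule: differentiate numerator and denominator separately.
  f(x) = 1 - cos(x)   ⇒   f'(x) = sin(x)
  g(x) = sinh(x)   ⇒   g'(x) = cosh(x)
  lim(x→0) f'(x)/g'(x) = lim(x→0) (sin(x))/(cosh(x))
  = 0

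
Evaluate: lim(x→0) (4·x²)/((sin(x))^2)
This is a 0/0 indeterminate form.

Apply L'Hôpital's rule: differentiate numerator and denominator separately.
  f(x) = 4·x^2   ⇒   f'(x) = 8·x
  g(x) = sin(x)^2   ⇒   g'(x) = 2·sin(x)·cos(x)
  lim(x→0) f'(x)/g'(x) = lim(x→0) (8·x)/(2·sin(x)·cos(x))
  = 4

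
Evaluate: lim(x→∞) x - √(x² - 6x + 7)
This is an ∞-∞ indeterminate form.

Combine fractions or rationalize to convert ∞-∞ to 0/0 form:
  lim(x→∞) x - √(x² - 6x + 7) = 3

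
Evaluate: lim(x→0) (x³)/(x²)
This is a 0/0 indeterminate form.

Apply L'Hôpital's rule: differentiate numerator and denominator separately.
  f(x) = x^3   ⇒   f'(x) = 3·x^2
  g(x) = x^2   ⇒   g'(x) = 2·x
  lim(x→0) f'(x)/g'(x) = lim(x→0) (3·x^2)/(2·x)
  = 0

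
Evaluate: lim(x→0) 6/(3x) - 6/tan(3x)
This is an ∞-∞ indeterminate form.

Combine fractions or rationalize to convert ∞-∞ to 0/0 form:
  lim(x→0) 6/(3x) - 6/tan(3x) = 0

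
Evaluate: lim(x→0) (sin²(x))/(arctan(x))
This is a 0/0 indeterminate form.

Apply L'Hôpital's rule: differentiate numerator and denominator separately.
  f(x) = sin(x)^2   ⇒   f'(x) = 2·sin(x)·cos(x)
  g(x) = atan(x)   ⇒   g'(x) = 1/(x^2 + 1)
  lim(x→0) f'(x)/g'(x) = lim(x→0) (2·sin(x)·cos(x))/(1/(x^2 + 1))
  = 0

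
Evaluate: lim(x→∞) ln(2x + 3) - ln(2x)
This is an ∞-∞ indeterminate form.

Combine fractions or rationalize to convert ∞-∞ to 0/0 form:
  lim(x→∞) ln(2x + 3) - ln(2x) = 0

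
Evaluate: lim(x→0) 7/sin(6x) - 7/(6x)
This is an ∞-∞ indeterminate form.

Combine fractions or rationalize to convert ∞-∞ to 0/0 form:
  lim(x→0) 7/sin(6x) - 7/(6x) = 0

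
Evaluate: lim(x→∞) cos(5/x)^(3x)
This is an exponential indeterminate form.

For exponential indeterminate forms, take the natural log:
  Let L = lim(x→∞) cos(5/x)^(3x)
  Then ln(L) = lim(x→∞) [exponent × ln(base)]
  Evaluate using L'Hôpital or standard limits, then exponentiate.
  L = 1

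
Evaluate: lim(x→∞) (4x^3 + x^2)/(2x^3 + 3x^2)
This is an ∞/∞ indeterminate form.

Apply L'Hôpital's rule: differentiate numerator and denominator separately.
  f(x) = 4·x^3 + x^2   ⇒   f'(x) = 12·x^2 + 2·x
  g(x) = 2·x^3 + 3·x^2   ⇒   g'(x) = 6·x^2 + 6·x
  lim(x→∞) f'(x)/g'(x) = lim(x→∞) (12·x^2 + 2·x)/(6·x^2 + 6·x)
  = 2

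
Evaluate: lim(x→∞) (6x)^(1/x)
This is an exponential indeterminate form.

For exponential indeterminate forms, take the natural log:
  Let L = lim(x→∞) (6x)^(1/x)
  Then ln(L) = lim(x→∞) [exponent × ln(base)]
  Evaluate using L'Hôpital or standard limits, then exponentiate.
  L = 1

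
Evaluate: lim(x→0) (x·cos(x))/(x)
This is a 0/0 indeterminate form.

Apply L'Hôpital's rule: differentiate numerator and denominator separately.
  f(x) = x·cos(x)   ⇒   f'(x) = -x·sin(x) + cos(x)
  g(x) = x   ⇒   g'(x) = 1
  lim(x→0) f'(x)/g'(x) = lim(x→0) (-x·sin(x) + cos(x))/(1)
  = 1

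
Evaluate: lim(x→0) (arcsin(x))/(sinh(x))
This is a 0/0 indeterminate form.

Apply L'Hôpital's rule: differentiate numerator and denominator separately.
  f(x) = asin(x)   ⇒   f'(x) = 1/sqrt(1 - x^2)
  g(x) = sinh(x)   ⇒   g'(x) = cosh(x)
  lim(x→0) f'(x)/g'(x) = lim(x→0) (1/sqrt(1 - x^2))/(cosh(x))
  = 1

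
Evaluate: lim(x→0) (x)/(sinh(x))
This is a 0/0 indeterminate form.

Apply L'Hôpital's rule: differentiate numerator and denominator separately.
  f(x) = x   ⇒   f'(x) = 1
  g(x) = sinh(x)   ⇒   g'(x) = cosh(x)
  lim(x→0) f'(x)/g'(x) = lim(x→0) (1)/(cosh(x))
  = 1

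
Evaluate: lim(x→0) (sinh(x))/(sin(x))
This is a 0/0 indeterminate form.

Apply L'Hôpital's rule: differentiate numerator and denominator separately.
  f(x) = sinh(x)   ⇒   f'(x) = cosh(x)
  g(x) = sin(x)   ⇒   g'(x) = cos(x)
  lim(x→0) f'(x)/g'(x) = lim(x→0) (cosh(x))/(cos(x))
  = 1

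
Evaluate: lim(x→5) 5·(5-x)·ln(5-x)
This is a 0·∞ indeterminate form.

Rewrite 0·∞ as a quotient (0/0 or ∞/∞ form), then apply L'Hôpital's rule:
  lim(x→5) 5·(5-x)·ln(5-x) = 0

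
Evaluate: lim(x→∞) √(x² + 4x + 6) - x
This is an ∞-∞ indeterminate form.

Combine fractions or rationalize to convert ∞-∞ to 0/0 form:
  lim(x→∞) √(x² + 4x + 6) - x = 2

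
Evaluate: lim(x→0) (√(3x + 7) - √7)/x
This is a standard limit.

Factor or rationalize the expression:
  lim(x→0) (√(3x + 7) - √7)/x = 3·sqrt(7)/14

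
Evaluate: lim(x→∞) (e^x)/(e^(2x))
This is an ∞/∞ indeterminate form.

Apply L'Hôpital's rule: differentiate numerator and denominator separately.
  f(x) = e^(x)   ⇒   f'(x) = e^(x)
  g(x) = e^(2·x)   ⇒   g'(x) = 2·e^(2·x)
  lim(x→∞) f'(x)/g'(x) = lim(x→∞) (e^(x))/(2·e^(2·x))
  = 0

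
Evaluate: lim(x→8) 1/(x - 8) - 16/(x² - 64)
This is an ∞-∞ indeterminate form.

Combine fractions or rationalize to convert ∞-∞ to 0/0 form:
  lim(x→8) 1/(x - 8) - 16/(x² - 64) = 1/16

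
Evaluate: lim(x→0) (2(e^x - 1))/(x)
This is a 0/0 indeterminate form.

Apply L'Hôpital's rule: differentiate numerator and denominator separately.
  f(x) = 2·e^(x) - 2   ⇒   f'(x) = 2·e^(x)
  g(x) = x   ⇒   g'(x) = 1
  lim(x→0) f'(x)/g'(x) = lim(x→0) (2·e^(x))/(1)
  = 2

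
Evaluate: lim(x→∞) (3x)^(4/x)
This is an exponential indeterminate form.

For exponential indeterminate forms, take the natural log:
  Let L = lim(x→∞) (3x)^(4/x)
  Then ln(L) = lim(x→∞) [exponent × ln(base)]
  Evaluate using L'Hôpital or standard limits, then exponentiate.
  L = 1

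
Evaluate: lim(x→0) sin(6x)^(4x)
This is an exponential indeterminate form.

For exponential indeterminate forms, take the natural log:
  Let L = lim(x→0) sin(6x)^(4x)
  Then ln(L) = lim(x→0) [exponent × ln(base)]
  Evaluate using L'Hôpital or standard limits, then exponentiate.
  L = 1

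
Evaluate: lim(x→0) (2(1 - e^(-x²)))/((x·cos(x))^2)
This is a 0/0 indeterminate form.

Apply L'Hôpital's rule: differentiate numerator and denominator separately.
  f(x) = 2 - 2·e^(-x^2)   ⇒   f'(x) = 4·x·e^(-x^2)
  g(x) = x^2·cos(x)^2   ⇒   g'(x) = -2·x^2·sin(x)·cos(x) + 2·x·cos(x)^2
  lim(x→0) f'(x)/g'(x) = lim(x→0) (4·x·e^(-x^2))/(-2·x^2·sin(x)·cos(x) + 2·x·cos(x)^2)
  = 2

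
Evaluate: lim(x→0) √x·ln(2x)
This is a 0·∞ indeterminate form.

Rewrite 0·∞ as a quotient (0/0 or ∞/∞ form), then apply L'Hôpital's rule:
  lim(x→0) √x·ln(2x) = 0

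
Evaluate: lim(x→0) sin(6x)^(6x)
This is an exponential indeterminate form.

For exponential indeterminate forms, take the natural log:
  Let L = lim(x→0) sin(6x)^(6x)
  Then ln(L) = lim(x→0) [exponent × ln(base)]
  Evaluate using L'Hôpital or standard limits, then exponentiate.
  L = 1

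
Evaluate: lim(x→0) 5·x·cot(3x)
This is a 0·∞ indeterminate form.

Rewrite 0·∞ as a quotient (0/0 or ∞/∞ form), then apply L'Hôpital's rule:
  lim(x→0) 5·x·cot(3x) = 5/3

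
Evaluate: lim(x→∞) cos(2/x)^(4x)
This is an exponential indeterminate form.

For exponential indeterminate forms, take the natural log:
  Let L = lim(x→∞) cos(2/x)^(4x)
  Then ln(L) = lim(x→∞) [exponent × ln(base)]
  Evaluate using L'Hôpital or standard limits, then exponentiate.
  L = 1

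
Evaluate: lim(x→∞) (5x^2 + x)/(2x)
This is an ∞/∞ indeterminate form.

Apply L'Hôpital's rule: differentiate numerator and denominator separately.
  f(x) = 5·x^2 + x   ⇒   f'(x) = 10·x + 1
  g(x) = 2·x   ⇒   g'(x) = 2
  lim(x→∞) f'(x)/g'(x) = lim(x→∞) (10·x + 1)/(2)
  = ∞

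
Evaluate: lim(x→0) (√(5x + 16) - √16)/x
This is a standard limit.

Factor or rationalize the expression:
  lim(x→0) (√(5x + 16) - √16)/x = 5/8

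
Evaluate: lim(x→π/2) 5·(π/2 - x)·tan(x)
This is a 0·∞ indeterminate form.

Rewrite 0·∞ as a quotient (0/0 or ∞/∞ form), then apply L'Hôpital's rule:
  lim(x→π/2) 5·(π/2 - x)·tan(x) = 5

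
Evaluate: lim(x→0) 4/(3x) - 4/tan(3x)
This is an ∞-∞ indeterminate form.

Combine fractions or rationalize to convert ∞-∞ to 0/0 form:
  lim(x→0) 4/(3x) - 4/tan(3x) = 0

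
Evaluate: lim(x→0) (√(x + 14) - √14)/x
This is a standard limit.

Factor or rationalize the expression:
  lim(x→0) (√(x + 14) - √14)/x = sqrt(14)/28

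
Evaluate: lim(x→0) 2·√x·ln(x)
This is a 0·∞ indeterminate form.

Rewrite 0·∞ as a quotient (0/0 or ∞/∞ form), then apply L'Hôpital's rule:
  lim(x→0) 2·√x·ln(x) = 0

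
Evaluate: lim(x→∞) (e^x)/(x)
This is an ∞/∞ indeterminate form.

Apply L'Hôpital's rule: differentiate numerator and denominator separately.
  f(x) = e^(x)   ⇒   f'(x) = e^(x)
  g(x) = x   ⇒   g'(x) = 1
  lim(x→∞) f'(x)/g'(x) = lim(x→∞) (e^(x))/(1)
  = ∞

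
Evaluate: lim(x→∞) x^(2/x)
This is an exponential indeterminate form.

For exponential indeterminate forms, take the natural log:
  Let L = lim(x→∞) x^(2/x)
  Then ln(L) = lim(x→∞) [exponent × ln(base)]
  Evaluate using L'Hôpital or standard limits, then exponentiate.
  L = 1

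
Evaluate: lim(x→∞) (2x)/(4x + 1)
This is an ∞/∞ indeterminate form.

Apply L'Hôpital's rule: differentiate numerator and denominator separately.
  f(x) = 2·x   ⇒   f'(x) = 2
  g(x) = 4·x + 1   ⇒   g'(x) = 4
  lim(x→∞) f'(x)/g'(x) = lim(x→∞) (2)/(4)
  = 1/2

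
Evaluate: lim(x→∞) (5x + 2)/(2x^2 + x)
This is an ∞/∞ indeterminate form.

Apply L'Hôpital's rule: differentiate numerator and denominator separately.
  f(x) = 5·x + 2   ⇒   f'(x) = 5
  g(x) = 2·x^2 + x   ⇒   g'(x) = 4·x + 1
  lim(x→∞) f'(x)/g'(x) = lim(x→∞) (5)/(4·x + 1)
  = 0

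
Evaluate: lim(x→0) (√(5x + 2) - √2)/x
This is a standard limit.

Factor or rationalize the expression:
  lim(x→0) (√(5x + 2) - √2)/x = 5·sqrt(2)/4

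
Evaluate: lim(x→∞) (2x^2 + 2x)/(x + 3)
This is an ∞/∞ indeterminate form.

Apply L'Hôpital's rule: differentiate numerator and denominator separately.
  f(x) = 2·x^2 + 2·x   ⇒   f'(x) = 4·x + 2
  g(x) = x + 3   ⇒   g'(x) = 1
  lim(x→∞) f'(x)/g'(x) = lim(x→∞) (4·x + 2)/(1)
  = ∞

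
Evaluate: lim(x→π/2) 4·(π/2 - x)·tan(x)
This is a 0·∞ indeterminate form.

Rewrite 0·∞ as a quotient (0/0 or ∞/∞ form), then apply L'Hôpital's rule:
  lim(x→π/2) 4·(π/2 - x)·tan(x) = 4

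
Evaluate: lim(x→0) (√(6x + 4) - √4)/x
This is a standard limit.

Factor or rationalize the expression:
  lim(x→0) (√(6x + 4) - √4)/x = 3/2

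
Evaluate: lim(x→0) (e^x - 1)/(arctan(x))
This is a 0/0 indeterminate form.

Apply L'Hôpital's rule: differentiate numerator and denominator separately.
  f(x) = e^(x) - 1   ⇒   f'(x) = e^(x)
  g(x) = atan(x)   ⇒   g'(x) = 1/(x^2 + 1)
  lim(x→0) f'(x)/g'(x) = lim(x→0) (e^(x))/(1/(x^2 + 1))
  = 1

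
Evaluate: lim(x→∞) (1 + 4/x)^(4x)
This is an exponential indeterminate form.

For exponential indeterminate forms, take the natural log:
  Let L = lim(x→∞) (1 + 4/x)^(4x)
  Then ln(L) = lim(x→∞) [exponent × ln(base)]
  Evaluate using L'Hôpital or standard limits, then exponentiate.
  L = e^(16)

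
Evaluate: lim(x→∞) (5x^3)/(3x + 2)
This is an ∞/∞ indeterminate form.

Apply L'Hôpital's rule: differentiate numerator and denominator separately.
  f(x) = 5·x^3   ⇒   f'(x) = 15·x^2
  g(x) = 3·x + 2   ⇒   g'(x) = 3
  lim(x→∞) f'(x)/g'(x) = lim(x→∞) (15·x^2)/(3)
  = ∞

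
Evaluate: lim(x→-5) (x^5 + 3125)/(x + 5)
This is a standard limit.

Factor or rationalize the expression:
  lim(x→-5) (x^5 + 3125)/(x + 5) = 3125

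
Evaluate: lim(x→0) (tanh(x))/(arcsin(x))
This is a 0/0 indeterminate form.

Apply L'Hôpital's rule: differentiate numerator and denominator separately.
  f(x) = tanh(x)   ⇒   f'(x) = 1 - tanh(x)^2
  g(x) = asin(x)   ⇒   g'(x) = 1/sqrt(1 - x^2)
  lim(x→0) f'(x)/g'(x) = lim(x→0) (1 - tanh(x)^2)/(1/sqrt(1 - x^2))
  = 1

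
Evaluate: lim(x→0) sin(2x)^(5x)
This is an exponential indeterminate form.

For exponential indeterminate forms, take the natural log:
  Let L = lim(x→0) sin(2x)^(5x)
  Then ln(L) = lim(x→0) [exponent × ln(base)]
  Evaluate using L'Hôpital or standard limits, then exponentiate.
  L = 1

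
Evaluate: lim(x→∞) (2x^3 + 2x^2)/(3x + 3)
This is an ∞/∞ indeterminate form.

Apply L'Hôpital's rule: differentiate numerator and denominator separately.
  f(x) = 2·x^3 + 2·x^2   ⇒   f'(x) = 6·x^2 + 4·x
  g(x) = 3·x + 3   ⇒   g'(x) = 3
  lim(x→∞) f'(x)/g'(x) = lim(x→∞) (6·x^2 + 4·x)/(3)
  = ∞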